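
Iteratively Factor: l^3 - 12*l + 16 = (l + 4)*(l^2 - 4*l + 4) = (l - 2)*(l + 4)*(l - 2)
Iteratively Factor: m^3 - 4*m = (m - 2)*(m^2 + 2*m) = m*(m - 2)*(m + 2)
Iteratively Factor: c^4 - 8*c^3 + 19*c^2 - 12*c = (c - 3)*(c^3 - 5*c^2 + 4*c) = (c - 3)*(c - 1)*(c^2 - 4*c) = (c - 4)*(c - 3)*(c - 1)*(c)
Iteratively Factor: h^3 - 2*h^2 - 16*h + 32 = (h + 4)*(h^2 - 6*h + 8) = (h - 4)*(h + 4)*(h - 2)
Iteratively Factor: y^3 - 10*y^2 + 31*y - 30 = (y - 5)*(y^2 - 5*y + 6) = (y - 5)*(y - 3)*(y - 2)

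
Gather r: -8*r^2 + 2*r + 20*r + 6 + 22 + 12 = -8*r^2 + 22*r + 40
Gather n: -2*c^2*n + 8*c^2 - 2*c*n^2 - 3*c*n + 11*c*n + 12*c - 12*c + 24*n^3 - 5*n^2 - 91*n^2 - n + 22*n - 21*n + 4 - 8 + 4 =8*c^2 + 24*n^3 + n^2*(-2*c - 96) + n*(-2*c^2 + 8*c)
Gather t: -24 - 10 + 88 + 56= 110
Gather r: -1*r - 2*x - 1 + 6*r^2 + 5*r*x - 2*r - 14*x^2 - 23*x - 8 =6*r^2 + r*(5*x - 3) - 14*x^2 - 25*x - 9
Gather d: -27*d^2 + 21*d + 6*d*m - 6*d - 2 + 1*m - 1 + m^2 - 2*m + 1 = -27*d^2 + d*(6*m + 15) + m^2 - m - 2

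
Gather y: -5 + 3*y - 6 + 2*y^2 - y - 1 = 2*y^2 + 2*y - 12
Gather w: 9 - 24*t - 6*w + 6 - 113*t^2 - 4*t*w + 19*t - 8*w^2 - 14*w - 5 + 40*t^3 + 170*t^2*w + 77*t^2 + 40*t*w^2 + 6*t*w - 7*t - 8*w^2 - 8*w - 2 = 40*t^3 - 36*t^2 - 12*t + w^2*(40*t - 16) + w*(170*t^2 + 2*t - 28) + 8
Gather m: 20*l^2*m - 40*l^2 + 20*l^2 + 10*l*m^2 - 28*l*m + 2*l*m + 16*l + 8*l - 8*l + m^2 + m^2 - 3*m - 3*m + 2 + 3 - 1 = -20*l^2 + 16*l + m^2*(10*l + 2) + m*(20*l^2 - 26*l - 6) + 4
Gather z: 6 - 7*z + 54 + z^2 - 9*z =z^2 - 16*z + 60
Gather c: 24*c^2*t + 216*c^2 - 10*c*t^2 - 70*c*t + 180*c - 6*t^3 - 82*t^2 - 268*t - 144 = c^2*(24*t + 216) + c*(-10*t^2 - 70*t + 180) - 6*t^3 - 82*t^2 - 268*t - 144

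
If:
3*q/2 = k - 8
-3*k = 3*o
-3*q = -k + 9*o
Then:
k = -2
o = 2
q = -20/3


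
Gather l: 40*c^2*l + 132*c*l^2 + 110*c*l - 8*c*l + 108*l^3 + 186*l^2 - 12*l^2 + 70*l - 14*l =108*l^3 + l^2*(132*c + 174) + l*(40*c^2 + 102*c + 56)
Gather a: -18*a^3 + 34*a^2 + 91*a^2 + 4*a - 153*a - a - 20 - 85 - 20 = -18*a^3 + 125*a^2 - 150*a - 125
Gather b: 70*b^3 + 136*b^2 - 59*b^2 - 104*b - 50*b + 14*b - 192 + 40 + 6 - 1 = 70*b^3 + 77*b^2 - 140*b - 147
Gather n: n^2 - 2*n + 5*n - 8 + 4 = n^2 + 3*n - 4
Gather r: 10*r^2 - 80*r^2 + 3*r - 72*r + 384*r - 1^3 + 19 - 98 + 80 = -70*r^2 + 315*r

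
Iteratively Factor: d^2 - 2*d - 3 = (d - 3)*(d + 1)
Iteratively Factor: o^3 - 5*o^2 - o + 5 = (o + 1)*(o^2 - 6*o + 5) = (o - 5)*(o + 1)*(o - 1)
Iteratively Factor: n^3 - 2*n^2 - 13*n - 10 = (n + 2)*(n^2 - 4*n - 5) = (n - 5)*(n + 2)*(n + 1)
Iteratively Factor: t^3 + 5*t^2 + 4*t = (t + 1)*(t^2 + 4*t) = t*(t + 1)*(t + 4)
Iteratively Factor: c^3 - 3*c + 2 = (c - 1)*(c^2 + c - 2) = (c - 1)^2*(c + 2)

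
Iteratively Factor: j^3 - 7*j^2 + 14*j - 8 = (j - 1)*(j^2 - 6*j + 8) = (j - 2)*(j - 1)*(j - 4)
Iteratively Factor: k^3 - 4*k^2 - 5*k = (k + 1)*(k^2 - 5*k) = (k - 5)*(k + 1)*(k)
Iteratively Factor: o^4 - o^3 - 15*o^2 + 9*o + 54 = (o - 3)*(o^3 + 2*o^2 - 9*o - 18) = (o - 3)*(o + 2)*(o^2 - 9) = (o - 3)^2*(o + 2)*(o + 3)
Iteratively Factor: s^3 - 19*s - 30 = (s + 2)*(s^2 - 2*s - 15) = (s - 5)*(s + 2)*(s + 3)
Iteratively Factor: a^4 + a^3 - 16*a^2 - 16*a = (a + 1)*(a^3 - 16*a) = a*(a + 1)*(a^2 - 16) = a*(a + 1)*(a + 4)*(a - 4)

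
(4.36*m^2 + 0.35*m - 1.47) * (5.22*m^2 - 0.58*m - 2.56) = 22.7592*m^4 - 0.7018*m^3 - 19.038*m^2 - 0.0434*m + 3.7632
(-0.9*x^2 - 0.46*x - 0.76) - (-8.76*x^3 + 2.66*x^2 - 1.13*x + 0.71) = 8.76*x^3 - 3.56*x^2 + 0.67*x - 1.47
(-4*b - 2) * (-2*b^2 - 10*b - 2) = 8*b^3 + 44*b^2 + 28*b + 4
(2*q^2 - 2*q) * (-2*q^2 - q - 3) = -4*q^4 + 2*q^3 - 4*q^2 + 6*q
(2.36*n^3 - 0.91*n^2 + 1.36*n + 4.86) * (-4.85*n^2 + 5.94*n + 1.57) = -11.446*n^5 + 18.4319*n^4 - 8.2962*n^3 - 16.9213*n^2 + 31.0036*n + 7.6302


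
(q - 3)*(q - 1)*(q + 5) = q^3 + q^2 - 17*q + 15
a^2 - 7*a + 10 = (a - 5)*(a - 2)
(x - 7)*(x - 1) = x^2 - 8*x + 7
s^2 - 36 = (s - 6)*(s + 6)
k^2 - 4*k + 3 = (k - 3)*(k - 1)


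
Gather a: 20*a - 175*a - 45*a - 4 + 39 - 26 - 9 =-200*a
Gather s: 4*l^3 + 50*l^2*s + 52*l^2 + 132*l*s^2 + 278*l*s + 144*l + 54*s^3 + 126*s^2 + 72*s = 4*l^3 + 52*l^2 + 144*l + 54*s^3 + s^2*(132*l + 126) + s*(50*l^2 + 278*l + 72)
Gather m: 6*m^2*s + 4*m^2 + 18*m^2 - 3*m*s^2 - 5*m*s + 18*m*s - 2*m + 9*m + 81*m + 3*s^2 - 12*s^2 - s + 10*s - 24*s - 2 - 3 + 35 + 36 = m^2*(6*s + 22) + m*(-3*s^2 + 13*s + 88) - 9*s^2 - 15*s + 66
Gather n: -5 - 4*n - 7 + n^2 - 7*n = n^2 - 11*n - 12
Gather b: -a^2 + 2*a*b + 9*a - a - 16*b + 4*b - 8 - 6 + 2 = -a^2 + 8*a + b*(2*a - 12) - 12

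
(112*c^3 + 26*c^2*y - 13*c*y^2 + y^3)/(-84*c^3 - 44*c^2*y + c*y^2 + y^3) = (-8*c + y)/(6*c + y)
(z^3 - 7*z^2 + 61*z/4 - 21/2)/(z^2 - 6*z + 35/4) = (2*z^2 - 7*z + 6)/(2*z - 5)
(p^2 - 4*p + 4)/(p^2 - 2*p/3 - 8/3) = 3*(p - 2)/(3*p + 4)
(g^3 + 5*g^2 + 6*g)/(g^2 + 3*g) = g + 2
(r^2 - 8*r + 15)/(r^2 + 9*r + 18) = (r^2 - 8*r + 15)/(r^2 + 9*r + 18)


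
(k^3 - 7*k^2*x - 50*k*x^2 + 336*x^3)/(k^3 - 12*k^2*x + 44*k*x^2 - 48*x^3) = (k^2 - k*x - 56*x^2)/(k^2 - 6*k*x + 8*x^2)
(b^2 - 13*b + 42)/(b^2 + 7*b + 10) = (b^2 - 13*b + 42)/(b^2 + 7*b + 10)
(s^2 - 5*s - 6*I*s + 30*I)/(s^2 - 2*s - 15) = (s - 6*I)/(s + 3)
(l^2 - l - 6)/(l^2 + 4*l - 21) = (l + 2)/(l + 7)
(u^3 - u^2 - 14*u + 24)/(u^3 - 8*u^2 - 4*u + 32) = (u^2 + u - 12)/(u^2 - 6*u - 16)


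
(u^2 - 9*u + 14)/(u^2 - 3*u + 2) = (u - 7)/(u - 1)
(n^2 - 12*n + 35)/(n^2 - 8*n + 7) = (n - 5)/(n - 1)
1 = 1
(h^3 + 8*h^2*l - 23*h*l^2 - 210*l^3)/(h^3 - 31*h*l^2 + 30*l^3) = (h + 7*l)/(h - l)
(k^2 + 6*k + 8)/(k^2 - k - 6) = (k + 4)/(k - 3)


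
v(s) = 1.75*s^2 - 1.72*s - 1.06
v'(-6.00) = -22.72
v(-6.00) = 72.26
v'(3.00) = 8.78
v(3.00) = 9.53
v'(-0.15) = -2.24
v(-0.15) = -0.76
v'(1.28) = 2.76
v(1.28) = -0.39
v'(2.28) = 6.26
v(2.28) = 4.12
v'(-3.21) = -12.96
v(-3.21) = 22.49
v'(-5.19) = -19.88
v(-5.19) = 55.00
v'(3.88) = 11.86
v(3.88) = 18.61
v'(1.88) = 4.86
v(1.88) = 1.89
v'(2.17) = 5.88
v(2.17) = 3.45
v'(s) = 3.5*s - 1.72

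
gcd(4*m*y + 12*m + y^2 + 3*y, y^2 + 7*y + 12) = y + 3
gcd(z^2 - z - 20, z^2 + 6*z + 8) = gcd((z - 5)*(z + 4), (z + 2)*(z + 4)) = z + 4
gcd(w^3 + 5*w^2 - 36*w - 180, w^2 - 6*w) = w - 6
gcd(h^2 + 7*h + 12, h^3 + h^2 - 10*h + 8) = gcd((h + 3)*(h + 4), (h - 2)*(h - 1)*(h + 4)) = h + 4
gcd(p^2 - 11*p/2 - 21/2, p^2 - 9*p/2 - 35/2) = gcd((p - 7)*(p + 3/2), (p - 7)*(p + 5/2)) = p - 7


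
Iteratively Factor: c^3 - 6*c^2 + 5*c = (c - 1)*(c^2 - 5*c) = (c - 5)*(c - 1)*(c)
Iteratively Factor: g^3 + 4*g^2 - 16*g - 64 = (g + 4)*(g^2 - 16) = (g + 4)^2*(g - 4)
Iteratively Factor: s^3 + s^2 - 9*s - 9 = (s + 1)*(s^2 - 9) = (s - 3)*(s + 1)*(s + 3)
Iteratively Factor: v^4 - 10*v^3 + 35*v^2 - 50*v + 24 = (v - 3)*(v^3 - 7*v^2 + 14*v - 8) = (v - 3)*(v - 1)*(v^2 - 6*v + 8) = (v - 4)*(v - 3)*(v - 1)*(v - 2)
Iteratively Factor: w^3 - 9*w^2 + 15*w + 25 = (w - 5)*(w^2 - 4*w - 5) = (w - 5)*(w + 1)*(w - 5)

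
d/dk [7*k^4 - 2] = 28*k^3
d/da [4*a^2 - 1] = 8*a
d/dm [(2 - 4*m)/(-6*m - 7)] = 40/(6*m + 7)^2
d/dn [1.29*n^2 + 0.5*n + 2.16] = 2.58*n + 0.5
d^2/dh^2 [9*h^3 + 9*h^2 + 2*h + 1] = 54*h + 18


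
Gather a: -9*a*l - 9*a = a*(-9*l - 9)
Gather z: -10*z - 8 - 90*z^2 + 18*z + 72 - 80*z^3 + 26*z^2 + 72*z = -80*z^3 - 64*z^2 + 80*z + 64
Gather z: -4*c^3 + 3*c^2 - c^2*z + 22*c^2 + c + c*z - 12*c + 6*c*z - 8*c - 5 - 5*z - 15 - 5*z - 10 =-4*c^3 + 25*c^2 - 19*c + z*(-c^2 + 7*c - 10) - 30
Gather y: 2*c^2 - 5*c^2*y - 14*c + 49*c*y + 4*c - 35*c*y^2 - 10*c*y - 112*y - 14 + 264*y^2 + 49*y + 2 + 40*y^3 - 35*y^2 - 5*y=2*c^2 - 10*c + 40*y^3 + y^2*(229 - 35*c) + y*(-5*c^2 + 39*c - 68) - 12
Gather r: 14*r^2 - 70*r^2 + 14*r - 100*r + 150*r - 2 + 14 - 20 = -56*r^2 + 64*r - 8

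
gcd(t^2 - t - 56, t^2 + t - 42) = t + 7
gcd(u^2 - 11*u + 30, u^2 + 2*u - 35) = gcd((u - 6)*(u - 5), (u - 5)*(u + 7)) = u - 5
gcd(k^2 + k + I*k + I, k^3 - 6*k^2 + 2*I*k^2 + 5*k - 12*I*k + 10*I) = 1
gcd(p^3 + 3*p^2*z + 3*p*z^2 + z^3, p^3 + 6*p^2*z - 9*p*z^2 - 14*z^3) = p + z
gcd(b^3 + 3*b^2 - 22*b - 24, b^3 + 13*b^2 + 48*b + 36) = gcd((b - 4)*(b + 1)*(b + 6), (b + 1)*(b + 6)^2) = b^2 + 7*b + 6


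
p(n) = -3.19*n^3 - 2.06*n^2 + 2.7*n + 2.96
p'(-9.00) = -735.39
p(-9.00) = 2137.31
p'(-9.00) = -735.39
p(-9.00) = 2137.31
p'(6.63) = -445.28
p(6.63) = -999.37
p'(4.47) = -206.93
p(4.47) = -311.05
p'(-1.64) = -16.28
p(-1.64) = 7.06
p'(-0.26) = 3.12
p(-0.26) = 2.17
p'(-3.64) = -109.10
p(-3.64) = 119.69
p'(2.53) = -68.98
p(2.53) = -55.05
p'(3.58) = -134.70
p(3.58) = -160.14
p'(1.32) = -19.41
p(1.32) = -4.40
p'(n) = -9.57*n^2 - 4.12*n + 2.7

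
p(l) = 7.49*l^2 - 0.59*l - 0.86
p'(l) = 14.98*l - 0.59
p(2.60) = 48.24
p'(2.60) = 38.36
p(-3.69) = 103.30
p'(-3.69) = -55.87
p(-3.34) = 84.67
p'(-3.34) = -50.62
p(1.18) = 8.87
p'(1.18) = 17.09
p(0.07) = -0.86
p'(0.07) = 0.46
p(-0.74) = 3.68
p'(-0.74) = -11.68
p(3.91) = 111.34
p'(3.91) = 57.98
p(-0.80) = 4.41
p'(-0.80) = -12.57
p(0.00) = -0.86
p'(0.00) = -0.59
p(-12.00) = 1084.78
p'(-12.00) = -180.35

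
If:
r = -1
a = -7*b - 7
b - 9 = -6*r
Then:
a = -112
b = 15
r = -1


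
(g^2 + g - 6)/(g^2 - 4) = (g + 3)/(g + 2)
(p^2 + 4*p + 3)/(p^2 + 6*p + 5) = (p + 3)/(p + 5)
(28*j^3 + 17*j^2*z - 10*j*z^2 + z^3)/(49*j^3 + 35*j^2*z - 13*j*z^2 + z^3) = (-4*j + z)/(-7*j + z)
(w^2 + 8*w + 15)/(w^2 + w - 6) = (w + 5)/(w - 2)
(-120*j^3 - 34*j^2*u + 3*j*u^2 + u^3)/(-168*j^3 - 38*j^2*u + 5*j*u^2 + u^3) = (5*j + u)/(7*j + u)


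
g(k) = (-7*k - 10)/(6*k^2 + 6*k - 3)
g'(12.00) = 0.01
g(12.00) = -0.10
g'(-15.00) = 0.00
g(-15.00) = 0.08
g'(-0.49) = 1.59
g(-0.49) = 1.46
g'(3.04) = 0.17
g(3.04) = -0.44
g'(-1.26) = -3.29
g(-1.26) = 1.14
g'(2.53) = 0.26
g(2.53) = -0.55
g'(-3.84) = 0.06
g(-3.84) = 0.27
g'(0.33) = 931.38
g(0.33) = 33.58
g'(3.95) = 0.09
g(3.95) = -0.33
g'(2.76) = 0.21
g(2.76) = -0.49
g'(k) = (-12*k - 6)*(-7*k - 10)/(6*k^2 + 6*k - 3)^2 - 7/(6*k^2 + 6*k - 3) = (14*k^2 + 40*k + 27)/(3*(4*k^4 + 8*k^3 - 4*k + 1))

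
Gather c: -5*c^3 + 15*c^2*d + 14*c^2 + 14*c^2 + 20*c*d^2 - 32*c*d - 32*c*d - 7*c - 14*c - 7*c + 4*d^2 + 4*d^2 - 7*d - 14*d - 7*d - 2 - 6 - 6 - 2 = -5*c^3 + c^2*(15*d + 28) + c*(20*d^2 - 64*d - 28) + 8*d^2 - 28*d - 16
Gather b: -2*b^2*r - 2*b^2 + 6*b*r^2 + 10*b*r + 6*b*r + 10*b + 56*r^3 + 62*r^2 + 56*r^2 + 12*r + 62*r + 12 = b^2*(-2*r - 2) + b*(6*r^2 + 16*r + 10) + 56*r^3 + 118*r^2 + 74*r + 12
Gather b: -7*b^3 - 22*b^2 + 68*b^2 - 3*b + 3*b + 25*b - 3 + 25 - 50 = -7*b^3 + 46*b^2 + 25*b - 28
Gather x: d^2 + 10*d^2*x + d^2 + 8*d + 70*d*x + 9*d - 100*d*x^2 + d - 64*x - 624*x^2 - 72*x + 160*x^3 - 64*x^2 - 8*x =2*d^2 + 18*d + 160*x^3 + x^2*(-100*d - 688) + x*(10*d^2 + 70*d - 144)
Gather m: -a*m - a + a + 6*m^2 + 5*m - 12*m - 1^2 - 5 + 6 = 6*m^2 + m*(-a - 7)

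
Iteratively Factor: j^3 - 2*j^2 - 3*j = (j - 3)*(j^2 + j) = j*(j - 3)*(j + 1)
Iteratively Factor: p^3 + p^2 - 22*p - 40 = (p - 5)*(p^2 + 6*p + 8) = (p - 5)*(p + 4)*(p + 2)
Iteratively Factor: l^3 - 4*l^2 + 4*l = (l - 2)*(l^2 - 2*l) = (l - 2)^2*(l)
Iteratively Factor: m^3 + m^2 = (m)*(m^2 + m) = m*(m + 1)*(m)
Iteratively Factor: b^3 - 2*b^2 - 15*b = (b)*(b^2 - 2*b - 15) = b*(b - 5)*(b + 3)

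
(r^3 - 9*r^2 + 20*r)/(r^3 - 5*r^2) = (r - 4)/r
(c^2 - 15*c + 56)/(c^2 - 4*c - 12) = (-c^2 + 15*c - 56)/(-c^2 + 4*c + 12)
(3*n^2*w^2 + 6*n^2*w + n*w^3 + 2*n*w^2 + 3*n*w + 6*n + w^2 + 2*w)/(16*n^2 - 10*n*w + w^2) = (3*n^2*w^2 + 6*n^2*w + n*w^3 + 2*n*w^2 + 3*n*w + 6*n + w^2 + 2*w)/(16*n^2 - 10*n*w + w^2)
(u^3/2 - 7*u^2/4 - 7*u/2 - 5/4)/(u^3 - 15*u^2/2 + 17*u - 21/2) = (2*u^3 - 7*u^2 - 14*u - 5)/(2*(2*u^3 - 15*u^2 + 34*u - 21))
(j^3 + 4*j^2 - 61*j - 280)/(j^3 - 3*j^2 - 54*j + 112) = (j + 5)/(j - 2)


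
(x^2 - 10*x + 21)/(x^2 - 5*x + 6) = (x - 7)/(x - 2)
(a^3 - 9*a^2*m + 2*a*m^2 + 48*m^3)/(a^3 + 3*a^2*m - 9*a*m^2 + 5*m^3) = (a^3 - 9*a^2*m + 2*a*m^2 + 48*m^3)/(a^3 + 3*a^2*m - 9*a*m^2 + 5*m^3)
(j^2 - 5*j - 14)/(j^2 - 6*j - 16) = (j - 7)/(j - 8)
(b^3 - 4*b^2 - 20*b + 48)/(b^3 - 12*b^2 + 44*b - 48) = (b + 4)/(b - 4)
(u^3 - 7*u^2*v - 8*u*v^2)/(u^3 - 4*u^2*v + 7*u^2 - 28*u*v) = (u^2 - 7*u*v - 8*v^2)/(u^2 - 4*u*v + 7*u - 28*v)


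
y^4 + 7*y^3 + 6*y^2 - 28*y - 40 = (y - 2)*(y + 2)^2*(y + 5)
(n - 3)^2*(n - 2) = n^3 - 8*n^2 + 21*n - 18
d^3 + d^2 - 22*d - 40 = (d - 5)*(d + 2)*(d + 4)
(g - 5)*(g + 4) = g^2 - g - 20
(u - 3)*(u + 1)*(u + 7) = u^3 + 5*u^2 - 17*u - 21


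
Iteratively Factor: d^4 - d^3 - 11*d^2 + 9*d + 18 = (d + 1)*(d^3 - 2*d^2 - 9*d + 18) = (d - 2)*(d + 1)*(d^2 - 9) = (d - 2)*(d + 1)*(d + 3)*(d - 3)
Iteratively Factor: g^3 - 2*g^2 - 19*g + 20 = (g - 1)*(g^2 - g - 20) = (g - 1)*(g + 4)*(g - 5)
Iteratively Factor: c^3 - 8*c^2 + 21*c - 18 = (c - 3)*(c^2 - 5*c + 6) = (c - 3)*(c - 2)*(c - 3)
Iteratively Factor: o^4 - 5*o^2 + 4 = (o - 2)*(o^3 + 2*o^2 - o - 2) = (o - 2)*(o - 1)*(o^2 + 3*o + 2) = (o - 2)*(o - 1)*(o + 2)*(o + 1)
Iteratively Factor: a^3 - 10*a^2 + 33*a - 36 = (a - 3)*(a^2 - 7*a + 12) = (a - 4)*(a - 3)*(a - 3)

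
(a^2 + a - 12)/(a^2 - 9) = (a + 4)/(a + 3)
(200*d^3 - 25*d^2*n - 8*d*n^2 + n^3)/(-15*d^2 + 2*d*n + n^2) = (-40*d^2 + 13*d*n - n^2)/(3*d - n)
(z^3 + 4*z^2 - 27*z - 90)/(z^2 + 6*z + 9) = (z^2 + z - 30)/(z + 3)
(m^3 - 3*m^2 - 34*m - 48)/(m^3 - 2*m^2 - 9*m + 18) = (m^2 - 6*m - 16)/(m^2 - 5*m + 6)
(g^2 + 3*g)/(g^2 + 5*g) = (g + 3)/(g + 5)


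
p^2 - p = p*(p - 1)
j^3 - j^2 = j^2*(j - 1)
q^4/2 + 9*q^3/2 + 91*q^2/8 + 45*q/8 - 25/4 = (q/2 + 1)*(q - 1/2)*(q + 5/2)*(q + 5)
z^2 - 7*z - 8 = (z - 8)*(z + 1)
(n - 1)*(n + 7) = n^2 + 6*n - 7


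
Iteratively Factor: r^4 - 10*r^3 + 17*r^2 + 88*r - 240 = (r - 4)*(r^3 - 6*r^2 - 7*r + 60) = (r - 5)*(r - 4)*(r^2 - r - 12) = (r - 5)*(r - 4)^2*(r + 3)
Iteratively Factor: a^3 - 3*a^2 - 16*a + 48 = (a + 4)*(a^2 - 7*a + 12) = (a - 4)*(a + 4)*(a - 3)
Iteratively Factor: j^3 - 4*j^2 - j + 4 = (j + 1)*(j^2 - 5*j + 4) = (j - 4)*(j + 1)*(j - 1)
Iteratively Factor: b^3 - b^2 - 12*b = (b)*(b^2 - b - 12) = b*(b + 3)*(b - 4)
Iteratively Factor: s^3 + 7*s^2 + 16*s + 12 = (s + 2)*(s^2 + 5*s + 6) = (s + 2)^2*(s + 3)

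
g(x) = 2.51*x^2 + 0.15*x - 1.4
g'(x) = 5.02*x + 0.15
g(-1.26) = 2.40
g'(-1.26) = -6.18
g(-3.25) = 24.62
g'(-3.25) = -16.16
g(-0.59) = -0.61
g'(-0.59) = -2.81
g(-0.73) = -0.17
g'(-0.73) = -3.51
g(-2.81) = 18.00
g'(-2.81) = -13.96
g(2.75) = 17.99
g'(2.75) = 13.96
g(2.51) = 14.79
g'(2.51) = 12.75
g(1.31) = 3.10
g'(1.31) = 6.73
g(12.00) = 361.84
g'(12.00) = 60.39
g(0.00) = -1.40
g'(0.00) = 0.15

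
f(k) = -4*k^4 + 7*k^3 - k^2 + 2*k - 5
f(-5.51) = -4904.31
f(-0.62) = -8.88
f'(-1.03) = 43.82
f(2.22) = -26.06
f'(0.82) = 5.66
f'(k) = -16*k^3 + 21*k^2 - 2*k + 2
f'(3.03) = -256.35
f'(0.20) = 2.31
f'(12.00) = -24646.00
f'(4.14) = -781.68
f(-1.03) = -20.27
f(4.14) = -692.22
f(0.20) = -4.59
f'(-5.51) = 3327.13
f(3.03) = -150.55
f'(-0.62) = 15.13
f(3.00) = -143.00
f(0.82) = -1.98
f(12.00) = -70973.00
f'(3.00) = -247.00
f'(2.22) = -74.00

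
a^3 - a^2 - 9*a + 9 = (a - 3)*(a - 1)*(a + 3)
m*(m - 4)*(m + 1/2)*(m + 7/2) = m^4 - 57*m^2/4 - 7*m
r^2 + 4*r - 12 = (r - 2)*(r + 6)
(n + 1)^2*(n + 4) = n^3 + 6*n^2 + 9*n + 4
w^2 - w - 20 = (w - 5)*(w + 4)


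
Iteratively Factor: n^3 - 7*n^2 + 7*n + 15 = (n + 1)*(n^2 - 8*n + 15) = (n - 3)*(n + 1)*(n - 5)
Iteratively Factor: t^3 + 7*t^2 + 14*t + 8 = (t + 2)*(t^2 + 5*t + 4) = (t + 2)*(t + 4)*(t + 1)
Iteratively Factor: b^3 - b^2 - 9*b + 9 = (b - 1)*(b^2 - 9) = (b - 1)*(b + 3)*(b - 3)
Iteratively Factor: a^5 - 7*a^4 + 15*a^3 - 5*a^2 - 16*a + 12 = (a + 1)*(a^4 - 8*a^3 + 23*a^2 - 28*a + 12) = (a - 3)*(a + 1)*(a^3 - 5*a^2 + 8*a - 4) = (a - 3)*(a - 1)*(a + 1)*(a^2 - 4*a + 4) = (a - 3)*(a - 2)*(a - 1)*(a + 1)*(a - 2)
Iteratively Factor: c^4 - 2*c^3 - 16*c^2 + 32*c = (c - 4)*(c^3 + 2*c^2 - 8*c) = (c - 4)*(c + 4)*(c^2 - 2*c) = c*(c - 4)*(c + 4)*(c - 2)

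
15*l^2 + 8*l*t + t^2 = (3*l + t)*(5*l + t)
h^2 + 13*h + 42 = (h + 6)*(h + 7)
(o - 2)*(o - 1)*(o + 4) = o^3 + o^2 - 10*o + 8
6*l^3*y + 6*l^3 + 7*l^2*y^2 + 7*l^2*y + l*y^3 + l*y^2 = (l + y)*(6*l + y)*(l*y + l)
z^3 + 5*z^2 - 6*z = z*(z - 1)*(z + 6)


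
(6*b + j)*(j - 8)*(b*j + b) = 6*b^2*j^2 - 42*b^2*j - 48*b^2 + b*j^3 - 7*b*j^2 - 8*b*j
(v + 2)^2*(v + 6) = v^3 + 10*v^2 + 28*v + 24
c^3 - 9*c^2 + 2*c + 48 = (c - 8)*(c - 3)*(c + 2)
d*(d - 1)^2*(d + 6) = d^4 + 4*d^3 - 11*d^2 + 6*d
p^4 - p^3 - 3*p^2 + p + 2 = (p - 2)*(p - 1)*(p + 1)^2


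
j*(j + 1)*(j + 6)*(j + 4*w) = j^4 + 4*j^3*w + 7*j^3 + 28*j^2*w + 6*j^2 + 24*j*w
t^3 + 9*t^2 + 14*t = t*(t + 2)*(t + 7)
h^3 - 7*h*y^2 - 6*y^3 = (h - 3*y)*(h + y)*(h + 2*y)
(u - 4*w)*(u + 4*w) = u^2 - 16*w^2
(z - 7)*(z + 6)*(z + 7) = z^3 + 6*z^2 - 49*z - 294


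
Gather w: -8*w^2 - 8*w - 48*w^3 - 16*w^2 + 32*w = -48*w^3 - 24*w^2 + 24*w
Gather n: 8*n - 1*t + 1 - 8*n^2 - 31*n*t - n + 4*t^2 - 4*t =-8*n^2 + n*(7 - 31*t) + 4*t^2 - 5*t + 1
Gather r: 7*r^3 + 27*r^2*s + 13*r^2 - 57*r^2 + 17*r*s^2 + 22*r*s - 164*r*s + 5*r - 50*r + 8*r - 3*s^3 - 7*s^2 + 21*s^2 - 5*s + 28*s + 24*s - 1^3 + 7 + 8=7*r^3 + r^2*(27*s - 44) + r*(17*s^2 - 142*s - 37) - 3*s^3 + 14*s^2 + 47*s + 14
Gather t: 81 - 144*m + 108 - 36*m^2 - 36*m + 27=-36*m^2 - 180*m + 216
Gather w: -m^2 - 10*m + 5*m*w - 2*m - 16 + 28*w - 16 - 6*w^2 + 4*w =-m^2 - 12*m - 6*w^2 + w*(5*m + 32) - 32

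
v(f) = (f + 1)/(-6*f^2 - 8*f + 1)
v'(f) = (f + 1)*(12*f + 8)/(-6*f^2 - 8*f + 1)^2 + 1/(-6*f^2 - 8*f + 1)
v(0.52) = -0.32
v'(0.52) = 0.74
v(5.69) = -0.03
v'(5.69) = 0.00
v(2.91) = -0.05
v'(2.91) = 0.02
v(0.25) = -0.91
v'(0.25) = 6.55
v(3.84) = -0.04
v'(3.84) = 0.01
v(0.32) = -0.61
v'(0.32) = 2.85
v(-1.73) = 0.23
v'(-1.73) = 0.64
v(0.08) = 3.36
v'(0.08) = 96.67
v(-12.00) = 0.01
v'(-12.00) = 0.00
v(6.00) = -0.03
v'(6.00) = 0.00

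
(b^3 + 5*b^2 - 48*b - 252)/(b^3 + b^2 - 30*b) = (b^2 - b - 42)/(b*(b - 5))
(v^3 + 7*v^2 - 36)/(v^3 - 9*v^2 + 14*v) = (v^2 + 9*v + 18)/(v*(v - 7))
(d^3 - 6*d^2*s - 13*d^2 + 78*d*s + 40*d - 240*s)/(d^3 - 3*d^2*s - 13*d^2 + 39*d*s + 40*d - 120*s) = (-d + 6*s)/(-d + 3*s)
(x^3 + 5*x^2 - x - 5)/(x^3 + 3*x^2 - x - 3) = (x + 5)/(x + 3)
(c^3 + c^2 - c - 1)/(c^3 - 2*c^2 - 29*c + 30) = (c^2 + 2*c + 1)/(c^2 - c - 30)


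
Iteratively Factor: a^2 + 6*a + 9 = (a + 3)*(a + 3)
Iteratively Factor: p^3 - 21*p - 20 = (p - 5)*(p^2 + 5*p + 4) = (p - 5)*(p + 1)*(p + 4)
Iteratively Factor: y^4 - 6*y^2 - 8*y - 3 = (y + 1)*(y^3 - y^2 - 5*y - 3) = (y - 3)*(y + 1)*(y^2 + 2*y + 1) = (y - 3)*(y + 1)^2*(y + 1)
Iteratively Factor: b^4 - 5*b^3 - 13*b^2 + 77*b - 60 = (b - 1)*(b^3 - 4*b^2 - 17*b + 60) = (b - 5)*(b - 1)*(b^2 + b - 12) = (b - 5)*(b - 3)*(b - 1)*(b + 4)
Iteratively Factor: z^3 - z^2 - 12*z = (z - 4)*(z^2 + 3*z) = z*(z - 4)*(z + 3)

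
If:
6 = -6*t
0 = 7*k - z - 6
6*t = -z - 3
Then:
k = 9/7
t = -1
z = 3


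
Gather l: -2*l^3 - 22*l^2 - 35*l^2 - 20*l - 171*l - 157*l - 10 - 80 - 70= -2*l^3 - 57*l^2 - 348*l - 160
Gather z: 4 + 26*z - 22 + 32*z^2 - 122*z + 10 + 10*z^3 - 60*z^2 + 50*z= 10*z^3 - 28*z^2 - 46*z - 8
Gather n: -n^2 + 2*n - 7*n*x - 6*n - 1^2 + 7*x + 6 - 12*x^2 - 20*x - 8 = -n^2 + n*(-7*x - 4) - 12*x^2 - 13*x - 3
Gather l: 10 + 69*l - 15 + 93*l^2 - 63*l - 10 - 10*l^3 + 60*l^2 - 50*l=-10*l^3 + 153*l^2 - 44*l - 15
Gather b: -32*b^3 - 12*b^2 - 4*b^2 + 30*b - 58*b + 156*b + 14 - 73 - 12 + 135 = -32*b^3 - 16*b^2 + 128*b + 64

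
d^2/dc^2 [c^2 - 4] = 2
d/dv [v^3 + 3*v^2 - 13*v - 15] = 3*v^2 + 6*v - 13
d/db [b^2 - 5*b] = 2*b - 5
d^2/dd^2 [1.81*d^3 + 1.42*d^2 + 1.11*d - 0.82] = 10.86*d + 2.84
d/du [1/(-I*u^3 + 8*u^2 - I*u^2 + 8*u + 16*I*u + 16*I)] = (3*I*u^2 - 16*u + 2*I*u - 8 - 16*I)/(-I*u^3 + 8*u^2 - I*u^2 + 8*u + 16*I*u + 16*I)^2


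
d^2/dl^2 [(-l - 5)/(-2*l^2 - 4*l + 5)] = 4*(8*(l + 1)^2*(l + 5) - (3*l + 7)*(2*l^2 + 4*l - 5))/(2*l^2 + 4*l - 5)^3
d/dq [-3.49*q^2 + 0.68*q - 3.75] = 0.68 - 6.98*q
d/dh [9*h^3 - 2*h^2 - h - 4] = 27*h^2 - 4*h - 1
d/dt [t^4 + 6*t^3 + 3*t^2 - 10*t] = 4*t^3 + 18*t^2 + 6*t - 10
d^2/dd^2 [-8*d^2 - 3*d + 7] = -16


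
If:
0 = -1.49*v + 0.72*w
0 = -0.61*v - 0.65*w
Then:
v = 0.00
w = 0.00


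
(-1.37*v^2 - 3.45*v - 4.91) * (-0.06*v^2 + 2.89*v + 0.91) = 0.0822*v^4 - 3.7523*v^3 - 10.9226*v^2 - 17.3294*v - 4.4681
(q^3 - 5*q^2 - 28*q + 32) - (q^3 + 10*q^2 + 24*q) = -15*q^2 - 52*q + 32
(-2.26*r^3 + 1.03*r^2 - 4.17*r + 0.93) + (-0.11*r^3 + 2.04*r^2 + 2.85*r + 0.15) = -2.37*r^3 + 3.07*r^2 - 1.32*r + 1.08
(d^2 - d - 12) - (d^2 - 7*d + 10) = 6*d - 22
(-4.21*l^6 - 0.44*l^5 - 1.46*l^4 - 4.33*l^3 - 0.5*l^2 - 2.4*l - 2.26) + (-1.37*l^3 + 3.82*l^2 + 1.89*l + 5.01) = -4.21*l^6 - 0.44*l^5 - 1.46*l^4 - 5.7*l^3 + 3.32*l^2 - 0.51*l + 2.75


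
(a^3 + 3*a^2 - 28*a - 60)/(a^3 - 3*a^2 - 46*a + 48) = (a^2 - 3*a - 10)/(a^2 - 9*a + 8)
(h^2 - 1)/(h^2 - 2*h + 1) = (h + 1)/(h - 1)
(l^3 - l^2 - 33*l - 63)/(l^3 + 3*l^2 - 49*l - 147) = (l + 3)/(l + 7)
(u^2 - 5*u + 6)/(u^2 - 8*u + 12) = (u - 3)/(u - 6)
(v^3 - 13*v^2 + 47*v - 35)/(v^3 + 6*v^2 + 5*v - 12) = (v^2 - 12*v + 35)/(v^2 + 7*v + 12)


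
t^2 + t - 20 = (t - 4)*(t + 5)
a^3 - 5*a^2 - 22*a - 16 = (a - 8)*(a + 1)*(a + 2)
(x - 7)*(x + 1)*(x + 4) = x^3 - 2*x^2 - 31*x - 28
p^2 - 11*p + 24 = (p - 8)*(p - 3)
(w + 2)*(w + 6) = w^2 + 8*w + 12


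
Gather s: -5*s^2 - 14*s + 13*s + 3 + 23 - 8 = -5*s^2 - s + 18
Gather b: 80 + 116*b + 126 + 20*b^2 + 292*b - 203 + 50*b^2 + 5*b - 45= 70*b^2 + 413*b - 42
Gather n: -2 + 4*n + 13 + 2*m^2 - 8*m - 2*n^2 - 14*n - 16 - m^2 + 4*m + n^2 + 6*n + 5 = m^2 - 4*m - n^2 - 4*n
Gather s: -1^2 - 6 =-7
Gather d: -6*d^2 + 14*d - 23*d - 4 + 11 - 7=-6*d^2 - 9*d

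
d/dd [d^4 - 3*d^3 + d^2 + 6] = d*(4*d^2 - 9*d + 2)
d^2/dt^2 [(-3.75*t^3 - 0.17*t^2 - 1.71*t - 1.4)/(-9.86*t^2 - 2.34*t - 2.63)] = (-4.54747350886464e-13*t^5 - 4.54747350886464e-13*t^4 + 171.224916*t^3 + 928.663704*t^2 + 83.378142*t - 75.972978)/(958.585256*t^6 + 682.481592*t^5 + 929.030892*t^4 + 376.895376*t^3 + 247.804386*t^2 + 48.556638*t + 18.191447)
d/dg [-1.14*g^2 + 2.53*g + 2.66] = 2.53 - 2.28*g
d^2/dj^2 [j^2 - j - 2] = 2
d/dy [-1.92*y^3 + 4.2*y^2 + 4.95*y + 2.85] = -5.76*y^2 + 8.4*y + 4.95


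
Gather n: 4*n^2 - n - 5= 4*n^2 - n - 5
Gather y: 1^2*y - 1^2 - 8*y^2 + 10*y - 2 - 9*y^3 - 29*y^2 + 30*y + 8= -9*y^3 - 37*y^2 + 41*y + 5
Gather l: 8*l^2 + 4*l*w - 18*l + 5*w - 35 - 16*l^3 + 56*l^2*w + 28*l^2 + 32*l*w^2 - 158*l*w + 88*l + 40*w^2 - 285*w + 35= -16*l^3 + l^2*(56*w + 36) + l*(32*w^2 - 154*w + 70) + 40*w^2 - 280*w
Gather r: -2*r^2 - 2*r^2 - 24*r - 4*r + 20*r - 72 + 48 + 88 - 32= -4*r^2 - 8*r + 32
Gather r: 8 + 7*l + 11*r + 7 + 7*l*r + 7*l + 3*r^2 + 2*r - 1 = 14*l + 3*r^2 + r*(7*l + 13) + 14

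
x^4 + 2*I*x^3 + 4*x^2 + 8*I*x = x*(x - 2*I)*(x + 2*I)^2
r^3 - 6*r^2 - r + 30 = (r - 5)*(r - 3)*(r + 2)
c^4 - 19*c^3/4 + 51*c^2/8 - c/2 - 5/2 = (c - 2)^2*(c - 5/4)*(c + 1/2)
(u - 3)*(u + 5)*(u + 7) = u^3 + 9*u^2 - u - 105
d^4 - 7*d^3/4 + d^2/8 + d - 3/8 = (d - 1)^2*(d - 1/2)*(d + 3/4)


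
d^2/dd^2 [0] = 0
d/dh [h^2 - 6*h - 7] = 2*h - 6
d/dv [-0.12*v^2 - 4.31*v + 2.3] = -0.24*v - 4.31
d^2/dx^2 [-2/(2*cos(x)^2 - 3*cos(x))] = 2*(4*(1 - cos(2*x))^2 + 45*cos(x)/2 + 17*cos(2*x)/2 - 9*cos(3*x)/2 - 51/2)/((2*cos(x) - 3)^3*cos(x)^3)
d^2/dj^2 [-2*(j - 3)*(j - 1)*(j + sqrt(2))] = -12*j - 4*sqrt(2) + 16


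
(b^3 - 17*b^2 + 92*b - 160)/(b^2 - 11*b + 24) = (b^2 - 9*b + 20)/(b - 3)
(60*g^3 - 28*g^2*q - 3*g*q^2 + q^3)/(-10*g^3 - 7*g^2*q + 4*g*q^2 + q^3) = (-6*g + q)/(g + q)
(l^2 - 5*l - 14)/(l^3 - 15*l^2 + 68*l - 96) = (l^2 - 5*l - 14)/(l^3 - 15*l^2 + 68*l - 96)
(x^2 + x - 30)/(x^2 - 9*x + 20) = (x + 6)/(x - 4)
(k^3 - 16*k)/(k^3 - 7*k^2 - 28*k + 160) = k*(k + 4)/(k^2 - 3*k - 40)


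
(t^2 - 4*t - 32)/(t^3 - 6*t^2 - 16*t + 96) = (t - 8)/(t^2 - 10*t + 24)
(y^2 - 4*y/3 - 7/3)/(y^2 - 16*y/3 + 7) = (y + 1)/(y - 3)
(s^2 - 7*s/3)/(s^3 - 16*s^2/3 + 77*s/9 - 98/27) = 9*s/(9*s^2 - 27*s + 14)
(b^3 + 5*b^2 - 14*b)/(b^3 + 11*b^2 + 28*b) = (b - 2)/(b + 4)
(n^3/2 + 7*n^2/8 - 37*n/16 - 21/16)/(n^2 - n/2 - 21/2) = (8*n^2 - 10*n - 7)/(8*(2*n - 7))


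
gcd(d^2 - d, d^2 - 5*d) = d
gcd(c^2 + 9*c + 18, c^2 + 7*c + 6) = c + 6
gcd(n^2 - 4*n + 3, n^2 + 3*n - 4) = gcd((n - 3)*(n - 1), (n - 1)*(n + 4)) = n - 1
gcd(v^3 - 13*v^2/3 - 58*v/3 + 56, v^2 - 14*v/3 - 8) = v - 6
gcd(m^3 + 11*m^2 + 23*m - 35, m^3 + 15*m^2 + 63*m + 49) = m + 7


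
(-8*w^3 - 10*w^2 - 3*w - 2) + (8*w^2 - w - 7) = -8*w^3 - 2*w^2 - 4*w - 9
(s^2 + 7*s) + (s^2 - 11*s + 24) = 2*s^2 - 4*s + 24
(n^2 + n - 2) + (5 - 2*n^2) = -n^2 + n + 3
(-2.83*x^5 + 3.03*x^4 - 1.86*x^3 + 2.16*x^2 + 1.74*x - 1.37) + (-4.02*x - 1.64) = -2.83*x^5 + 3.03*x^4 - 1.86*x^3 + 2.16*x^2 - 2.28*x - 3.01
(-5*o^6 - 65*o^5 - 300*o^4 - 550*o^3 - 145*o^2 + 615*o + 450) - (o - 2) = -5*o^6 - 65*o^5 - 300*o^4 - 550*o^3 - 145*o^2 + 614*o + 452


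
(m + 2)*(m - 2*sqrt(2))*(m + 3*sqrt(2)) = m^3 + sqrt(2)*m^2 + 2*m^2 - 12*m + 2*sqrt(2)*m - 24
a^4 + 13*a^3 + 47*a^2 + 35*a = a*(a + 1)*(a + 5)*(a + 7)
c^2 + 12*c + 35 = (c + 5)*(c + 7)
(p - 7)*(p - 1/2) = p^2 - 15*p/2 + 7/2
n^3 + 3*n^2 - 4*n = n*(n - 1)*(n + 4)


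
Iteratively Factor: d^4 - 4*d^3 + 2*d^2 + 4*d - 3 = (d - 1)*(d^3 - 3*d^2 - d + 3) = (d - 3)*(d - 1)*(d^2 - 1) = (d - 3)*(d - 1)*(d + 1)*(d - 1)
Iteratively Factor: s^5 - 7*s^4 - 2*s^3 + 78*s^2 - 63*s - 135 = (s + 1)*(s^4 - 8*s^3 + 6*s^2 + 72*s - 135) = (s - 5)*(s + 1)*(s^3 - 3*s^2 - 9*s + 27) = (s - 5)*(s + 1)*(s + 3)*(s^2 - 6*s + 9) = (s - 5)*(s - 3)*(s + 1)*(s + 3)*(s - 3)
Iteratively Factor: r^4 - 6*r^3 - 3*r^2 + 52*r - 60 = (r - 2)*(r^3 - 4*r^2 - 11*r + 30) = (r - 2)*(r + 3)*(r^2 - 7*r + 10) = (r - 2)^2*(r + 3)*(r - 5)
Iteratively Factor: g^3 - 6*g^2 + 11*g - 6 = (g - 3)*(g^2 - 3*g + 2) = (g - 3)*(g - 1)*(g - 2)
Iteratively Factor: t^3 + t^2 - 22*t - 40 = (t + 2)*(t^2 - t - 20) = (t - 5)*(t + 2)*(t + 4)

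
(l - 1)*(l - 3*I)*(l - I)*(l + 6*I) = l^4 - l^3 + 2*I*l^3 + 21*l^2 - 2*I*l^2 - 21*l - 18*I*l + 18*I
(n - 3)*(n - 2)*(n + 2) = n^3 - 3*n^2 - 4*n + 12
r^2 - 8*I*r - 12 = (r - 6*I)*(r - 2*I)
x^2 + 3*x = x*(x + 3)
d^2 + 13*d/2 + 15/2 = (d + 3/2)*(d + 5)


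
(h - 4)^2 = h^2 - 8*h + 16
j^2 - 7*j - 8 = (j - 8)*(j + 1)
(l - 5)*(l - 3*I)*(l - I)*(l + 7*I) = l^4 - 5*l^3 + 3*I*l^3 + 25*l^2 - 15*I*l^2 - 125*l - 21*I*l + 105*I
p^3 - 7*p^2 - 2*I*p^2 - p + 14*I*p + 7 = (p - 7)*(p - I)^2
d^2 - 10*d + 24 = (d - 6)*(d - 4)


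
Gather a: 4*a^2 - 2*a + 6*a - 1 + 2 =4*a^2 + 4*a + 1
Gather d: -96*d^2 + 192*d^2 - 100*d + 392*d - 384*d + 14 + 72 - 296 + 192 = 96*d^2 - 92*d - 18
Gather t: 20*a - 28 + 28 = 20*a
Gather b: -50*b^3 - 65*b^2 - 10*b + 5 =-50*b^3 - 65*b^2 - 10*b + 5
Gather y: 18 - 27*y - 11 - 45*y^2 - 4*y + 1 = -45*y^2 - 31*y + 8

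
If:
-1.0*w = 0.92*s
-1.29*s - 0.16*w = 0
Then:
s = 0.00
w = 0.00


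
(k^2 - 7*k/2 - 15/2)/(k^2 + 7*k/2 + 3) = (k - 5)/(k + 2)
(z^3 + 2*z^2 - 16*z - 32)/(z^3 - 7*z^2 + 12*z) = (z^2 + 6*z + 8)/(z*(z - 3))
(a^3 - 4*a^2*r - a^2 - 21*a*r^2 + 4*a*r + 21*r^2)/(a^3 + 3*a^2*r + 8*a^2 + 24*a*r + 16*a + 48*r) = (a^2 - 7*a*r - a + 7*r)/(a^2 + 8*a + 16)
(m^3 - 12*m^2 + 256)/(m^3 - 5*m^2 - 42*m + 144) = (m^2 - 4*m - 32)/(m^2 + 3*m - 18)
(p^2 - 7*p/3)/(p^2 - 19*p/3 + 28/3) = p/(p - 4)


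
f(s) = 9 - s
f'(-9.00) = -1.00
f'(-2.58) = -1.00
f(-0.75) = 9.75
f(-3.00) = 12.00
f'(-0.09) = -1.00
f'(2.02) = -1.00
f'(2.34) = -1.00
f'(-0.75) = -1.00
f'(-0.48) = -1.00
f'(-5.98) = -1.00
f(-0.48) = 9.48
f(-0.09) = 9.09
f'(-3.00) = -1.00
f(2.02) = 6.98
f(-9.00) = 18.00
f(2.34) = 6.66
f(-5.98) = 14.98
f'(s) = -1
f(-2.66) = 11.66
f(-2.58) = 11.58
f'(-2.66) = -1.00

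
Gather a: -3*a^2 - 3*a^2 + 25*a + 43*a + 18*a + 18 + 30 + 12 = -6*a^2 + 86*a + 60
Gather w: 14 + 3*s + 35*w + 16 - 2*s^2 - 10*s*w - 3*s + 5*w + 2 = -2*s^2 + w*(40 - 10*s) + 32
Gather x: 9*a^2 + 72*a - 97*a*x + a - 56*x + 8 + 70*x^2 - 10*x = 9*a^2 + 73*a + 70*x^2 + x*(-97*a - 66) + 8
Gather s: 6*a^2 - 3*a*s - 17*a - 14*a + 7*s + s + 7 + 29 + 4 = 6*a^2 - 31*a + s*(8 - 3*a) + 40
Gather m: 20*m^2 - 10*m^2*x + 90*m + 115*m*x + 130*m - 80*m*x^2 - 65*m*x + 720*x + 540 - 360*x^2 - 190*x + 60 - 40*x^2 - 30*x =m^2*(20 - 10*x) + m*(-80*x^2 + 50*x + 220) - 400*x^2 + 500*x + 600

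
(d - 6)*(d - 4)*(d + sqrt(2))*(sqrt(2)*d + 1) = sqrt(2)*d^4 - 10*sqrt(2)*d^3 + 3*d^3 - 30*d^2 + 25*sqrt(2)*d^2 - 10*sqrt(2)*d + 72*d + 24*sqrt(2)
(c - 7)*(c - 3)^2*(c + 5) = c^4 - 8*c^3 - 14*c^2 + 192*c - 315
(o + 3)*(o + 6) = o^2 + 9*o + 18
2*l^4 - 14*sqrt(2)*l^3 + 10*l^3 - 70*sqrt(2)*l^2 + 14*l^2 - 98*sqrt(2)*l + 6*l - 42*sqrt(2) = (l + 3)*(l - 7*sqrt(2))*(sqrt(2)*l + sqrt(2))^2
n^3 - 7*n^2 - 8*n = n*(n - 8)*(n + 1)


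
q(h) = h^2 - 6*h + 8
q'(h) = 2*h - 6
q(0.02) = 7.88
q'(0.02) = -5.96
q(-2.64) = 30.81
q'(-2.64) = -11.28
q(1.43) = 1.46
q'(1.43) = -3.14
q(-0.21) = 9.30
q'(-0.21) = -6.42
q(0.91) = 3.37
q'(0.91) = -4.18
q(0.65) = 4.52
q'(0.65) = -4.70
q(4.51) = 1.28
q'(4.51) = 3.02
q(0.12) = 7.29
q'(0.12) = -5.76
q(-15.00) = 323.00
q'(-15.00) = -36.00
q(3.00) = -1.00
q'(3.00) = 0.00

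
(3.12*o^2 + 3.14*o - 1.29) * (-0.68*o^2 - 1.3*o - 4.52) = -2.1216*o^4 - 6.1912*o^3 - 17.3072*o^2 - 12.5158*o + 5.8308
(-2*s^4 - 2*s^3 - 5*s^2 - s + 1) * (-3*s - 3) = 6*s^5 + 12*s^4 + 21*s^3 + 18*s^2 - 3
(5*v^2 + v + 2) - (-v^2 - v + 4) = 6*v^2 + 2*v - 2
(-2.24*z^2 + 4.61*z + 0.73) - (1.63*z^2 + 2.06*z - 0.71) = -3.87*z^2 + 2.55*z + 1.44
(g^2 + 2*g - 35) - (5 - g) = g^2 + 3*g - 40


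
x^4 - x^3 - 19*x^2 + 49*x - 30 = (x - 3)*(x - 2)*(x - 1)*(x + 5)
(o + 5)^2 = o^2 + 10*o + 25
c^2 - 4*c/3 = c*(c - 4/3)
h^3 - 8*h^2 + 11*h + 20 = (h - 5)*(h - 4)*(h + 1)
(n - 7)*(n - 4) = n^2 - 11*n + 28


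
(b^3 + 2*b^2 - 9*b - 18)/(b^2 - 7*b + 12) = (b^2 + 5*b + 6)/(b - 4)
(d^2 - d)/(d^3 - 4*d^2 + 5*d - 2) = d/(d^2 - 3*d + 2)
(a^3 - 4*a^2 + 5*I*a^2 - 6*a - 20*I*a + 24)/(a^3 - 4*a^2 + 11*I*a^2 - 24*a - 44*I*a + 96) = (a + 2*I)/(a + 8*I)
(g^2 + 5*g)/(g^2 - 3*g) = (g + 5)/(g - 3)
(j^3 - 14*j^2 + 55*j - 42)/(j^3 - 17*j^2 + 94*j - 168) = (j - 1)/(j - 4)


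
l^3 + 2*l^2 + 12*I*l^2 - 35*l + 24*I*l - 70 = (l + 2)*(l + 5*I)*(l + 7*I)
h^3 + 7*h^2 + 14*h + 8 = (h + 1)*(h + 2)*(h + 4)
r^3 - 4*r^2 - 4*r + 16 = (r - 4)*(r - 2)*(r + 2)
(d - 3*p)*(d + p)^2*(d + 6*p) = d^4 + 5*d^3*p - 11*d^2*p^2 - 33*d*p^3 - 18*p^4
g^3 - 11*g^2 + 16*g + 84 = (g - 7)*(g - 6)*(g + 2)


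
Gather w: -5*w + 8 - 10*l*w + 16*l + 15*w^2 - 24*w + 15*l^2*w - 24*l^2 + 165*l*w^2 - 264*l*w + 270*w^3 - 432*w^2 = -24*l^2 + 16*l + 270*w^3 + w^2*(165*l - 417) + w*(15*l^2 - 274*l - 29) + 8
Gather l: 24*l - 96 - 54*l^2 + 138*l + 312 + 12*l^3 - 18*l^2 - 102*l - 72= 12*l^3 - 72*l^2 + 60*l + 144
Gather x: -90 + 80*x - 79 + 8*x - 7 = 88*x - 176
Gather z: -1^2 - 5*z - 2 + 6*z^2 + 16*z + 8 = 6*z^2 + 11*z + 5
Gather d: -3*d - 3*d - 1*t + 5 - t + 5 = -6*d - 2*t + 10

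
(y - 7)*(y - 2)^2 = y^3 - 11*y^2 + 32*y - 28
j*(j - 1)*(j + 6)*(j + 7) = j^4 + 12*j^3 + 29*j^2 - 42*j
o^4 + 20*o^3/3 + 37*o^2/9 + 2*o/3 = o*(o + 1/3)^2*(o + 6)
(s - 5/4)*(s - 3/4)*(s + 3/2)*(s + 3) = s^4 + 5*s^3/2 - 57*s^2/16 - 153*s/32 + 135/32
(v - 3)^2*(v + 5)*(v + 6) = v^4 + 5*v^3 - 27*v^2 - 81*v + 270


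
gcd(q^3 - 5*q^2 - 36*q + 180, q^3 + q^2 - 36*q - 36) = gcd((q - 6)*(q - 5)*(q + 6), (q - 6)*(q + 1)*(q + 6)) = q^2 - 36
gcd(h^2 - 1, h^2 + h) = h + 1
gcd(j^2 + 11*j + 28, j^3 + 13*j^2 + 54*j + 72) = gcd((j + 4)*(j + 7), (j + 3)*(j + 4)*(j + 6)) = j + 4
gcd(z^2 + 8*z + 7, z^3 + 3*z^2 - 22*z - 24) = z + 1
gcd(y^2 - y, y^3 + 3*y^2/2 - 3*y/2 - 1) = y - 1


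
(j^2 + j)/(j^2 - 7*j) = (j + 1)/(j - 7)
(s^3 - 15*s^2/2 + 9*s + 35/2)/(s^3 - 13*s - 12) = (s^2 - 17*s/2 + 35/2)/(s^2 - s - 12)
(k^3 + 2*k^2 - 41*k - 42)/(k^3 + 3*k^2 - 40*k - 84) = (k + 1)/(k + 2)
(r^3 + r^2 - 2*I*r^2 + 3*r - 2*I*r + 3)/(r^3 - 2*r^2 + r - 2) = (r^2 + r*(1 - 3*I) - 3*I)/(r^2 - r*(2 + I) + 2*I)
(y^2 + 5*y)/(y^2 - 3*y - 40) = y/(y - 8)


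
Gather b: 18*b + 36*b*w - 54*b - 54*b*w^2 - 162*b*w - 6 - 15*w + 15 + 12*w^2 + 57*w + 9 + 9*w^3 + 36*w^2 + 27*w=b*(-54*w^2 - 126*w - 36) + 9*w^3 + 48*w^2 + 69*w + 18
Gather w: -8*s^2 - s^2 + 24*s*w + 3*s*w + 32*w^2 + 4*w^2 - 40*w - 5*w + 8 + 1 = -9*s^2 + 36*w^2 + w*(27*s - 45) + 9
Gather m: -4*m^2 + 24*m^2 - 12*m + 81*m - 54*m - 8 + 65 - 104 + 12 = 20*m^2 + 15*m - 35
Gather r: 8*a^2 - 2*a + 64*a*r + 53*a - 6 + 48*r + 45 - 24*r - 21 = 8*a^2 + 51*a + r*(64*a + 24) + 18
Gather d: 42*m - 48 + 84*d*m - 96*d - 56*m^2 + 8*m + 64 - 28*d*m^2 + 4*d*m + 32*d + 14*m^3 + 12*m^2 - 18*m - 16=d*(-28*m^2 + 88*m - 64) + 14*m^3 - 44*m^2 + 32*m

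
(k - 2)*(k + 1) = k^2 - k - 2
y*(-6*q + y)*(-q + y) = 6*q^2*y - 7*q*y^2 + y^3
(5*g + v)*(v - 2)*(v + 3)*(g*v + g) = 5*g^2*v^3 + 10*g^2*v^2 - 25*g^2*v - 30*g^2 + g*v^4 + 2*g*v^3 - 5*g*v^2 - 6*g*v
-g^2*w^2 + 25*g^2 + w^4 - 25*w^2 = (-g + w)*(g + w)*(w - 5)*(w + 5)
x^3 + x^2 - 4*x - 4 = (x - 2)*(x + 1)*(x + 2)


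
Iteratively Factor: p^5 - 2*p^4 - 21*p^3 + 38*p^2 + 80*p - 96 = (p - 4)*(p^4 + 2*p^3 - 13*p^2 - 14*p + 24) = (p - 4)*(p + 4)*(p^3 - 2*p^2 - 5*p + 6) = (p - 4)*(p - 3)*(p + 4)*(p^2 + p - 2) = (p - 4)*(p - 3)*(p + 2)*(p + 4)*(p - 1)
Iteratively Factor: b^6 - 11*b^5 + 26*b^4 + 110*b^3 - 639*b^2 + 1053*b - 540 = (b - 3)*(b^5 - 8*b^4 + 2*b^3 + 116*b^2 - 291*b + 180) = (b - 5)*(b - 3)*(b^4 - 3*b^3 - 13*b^2 + 51*b - 36) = (b - 5)*(b - 3)^2*(b^3 - 13*b + 12) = (b - 5)*(b - 3)^2*(b + 4)*(b^2 - 4*b + 3) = (b - 5)*(b - 3)^3*(b + 4)*(b - 1)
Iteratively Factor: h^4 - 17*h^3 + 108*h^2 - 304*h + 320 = (h - 5)*(h^3 - 12*h^2 + 48*h - 64) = (h - 5)*(h - 4)*(h^2 - 8*h + 16) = (h - 5)*(h - 4)^2*(h - 4)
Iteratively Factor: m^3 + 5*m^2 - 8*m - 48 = (m + 4)*(m^2 + m - 12) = (m - 3)*(m + 4)*(m + 4)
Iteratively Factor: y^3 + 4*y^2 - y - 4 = (y + 1)*(y^2 + 3*y - 4) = (y - 1)*(y + 1)*(y + 4)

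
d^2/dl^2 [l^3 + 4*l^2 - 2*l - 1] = 6*l + 8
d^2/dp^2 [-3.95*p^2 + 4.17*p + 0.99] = -7.90000000000000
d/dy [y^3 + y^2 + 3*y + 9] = 3*y^2 + 2*y + 3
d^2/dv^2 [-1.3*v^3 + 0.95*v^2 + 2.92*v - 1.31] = 1.9 - 7.8*v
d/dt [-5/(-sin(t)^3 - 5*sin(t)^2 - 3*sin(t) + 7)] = -5*(3*sin(t)^2 + 10*sin(t) + 3)*cos(t)/(sin(t)^3 + 5*sin(t)^2 + 3*sin(t) - 7)^2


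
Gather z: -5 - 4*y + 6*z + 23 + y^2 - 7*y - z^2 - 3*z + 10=y^2 - 11*y - z^2 + 3*z + 28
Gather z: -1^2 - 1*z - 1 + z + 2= 0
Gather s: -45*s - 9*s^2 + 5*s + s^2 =-8*s^2 - 40*s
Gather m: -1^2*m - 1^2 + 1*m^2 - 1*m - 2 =m^2 - 2*m - 3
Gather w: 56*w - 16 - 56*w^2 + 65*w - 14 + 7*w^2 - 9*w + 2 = -49*w^2 + 112*w - 28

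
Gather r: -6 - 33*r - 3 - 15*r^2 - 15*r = -15*r^2 - 48*r - 9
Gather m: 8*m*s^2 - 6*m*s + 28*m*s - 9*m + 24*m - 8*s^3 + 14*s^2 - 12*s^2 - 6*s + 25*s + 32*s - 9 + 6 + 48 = m*(8*s^2 + 22*s + 15) - 8*s^3 + 2*s^2 + 51*s + 45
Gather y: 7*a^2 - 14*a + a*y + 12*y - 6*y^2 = 7*a^2 - 14*a - 6*y^2 + y*(a + 12)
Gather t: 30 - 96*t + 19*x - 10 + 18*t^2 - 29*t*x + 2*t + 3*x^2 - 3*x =18*t^2 + t*(-29*x - 94) + 3*x^2 + 16*x + 20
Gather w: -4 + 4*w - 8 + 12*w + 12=16*w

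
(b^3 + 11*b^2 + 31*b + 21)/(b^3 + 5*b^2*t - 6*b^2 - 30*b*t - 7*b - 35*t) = (b^2 + 10*b + 21)/(b^2 + 5*b*t - 7*b - 35*t)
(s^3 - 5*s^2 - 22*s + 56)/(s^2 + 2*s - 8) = s - 7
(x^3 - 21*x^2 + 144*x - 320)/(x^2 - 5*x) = x - 16 + 64/x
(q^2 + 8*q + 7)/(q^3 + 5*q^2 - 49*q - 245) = (q + 1)/(q^2 - 2*q - 35)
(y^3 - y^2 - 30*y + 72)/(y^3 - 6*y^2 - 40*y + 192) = (y - 3)/(y - 8)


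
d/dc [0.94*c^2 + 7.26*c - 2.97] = 1.88*c + 7.26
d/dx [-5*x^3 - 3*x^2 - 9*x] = -15*x^2 - 6*x - 9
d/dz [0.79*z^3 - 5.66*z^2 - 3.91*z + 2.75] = 2.37*z^2 - 11.32*z - 3.91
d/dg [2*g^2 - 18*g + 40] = 4*g - 18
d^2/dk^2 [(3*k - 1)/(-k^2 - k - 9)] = 2*(-(2*k + 1)^2*(3*k - 1) + (9*k + 2)*(k^2 + k + 9))/(k^2 + k + 9)^3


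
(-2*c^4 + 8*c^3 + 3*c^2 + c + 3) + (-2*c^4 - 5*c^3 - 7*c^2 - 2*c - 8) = -4*c^4 + 3*c^3 - 4*c^2 - c - 5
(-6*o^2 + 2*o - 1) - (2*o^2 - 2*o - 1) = -8*o^2 + 4*o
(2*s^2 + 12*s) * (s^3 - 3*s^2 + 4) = 2*s^5 + 6*s^4 - 36*s^3 + 8*s^2 + 48*s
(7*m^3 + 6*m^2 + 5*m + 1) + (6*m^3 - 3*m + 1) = 13*m^3 + 6*m^2 + 2*m + 2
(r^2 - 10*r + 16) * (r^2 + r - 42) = r^4 - 9*r^3 - 36*r^2 + 436*r - 672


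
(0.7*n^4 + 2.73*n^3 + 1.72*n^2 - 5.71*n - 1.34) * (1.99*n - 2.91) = 1.393*n^5 + 3.3957*n^4 - 4.5215*n^3 - 16.3681*n^2 + 13.9495*n + 3.8994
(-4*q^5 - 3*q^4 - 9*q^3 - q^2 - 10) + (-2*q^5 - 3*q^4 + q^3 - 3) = -6*q^5 - 6*q^4 - 8*q^3 - q^2 - 13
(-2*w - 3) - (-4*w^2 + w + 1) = 4*w^2 - 3*w - 4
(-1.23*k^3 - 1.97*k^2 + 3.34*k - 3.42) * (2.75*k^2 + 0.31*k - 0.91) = -3.3825*k^5 - 5.7988*k^4 + 9.6936*k^3 - 6.5769*k^2 - 4.0996*k + 3.1122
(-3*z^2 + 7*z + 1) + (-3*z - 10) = -3*z^2 + 4*z - 9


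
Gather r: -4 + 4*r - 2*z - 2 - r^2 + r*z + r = -r^2 + r*(z + 5) - 2*z - 6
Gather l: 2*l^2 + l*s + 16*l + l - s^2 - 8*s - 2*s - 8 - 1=2*l^2 + l*(s + 17) - s^2 - 10*s - 9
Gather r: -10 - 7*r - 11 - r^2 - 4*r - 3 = -r^2 - 11*r - 24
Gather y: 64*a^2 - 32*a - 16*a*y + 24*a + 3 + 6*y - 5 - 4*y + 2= 64*a^2 - 8*a + y*(2 - 16*a)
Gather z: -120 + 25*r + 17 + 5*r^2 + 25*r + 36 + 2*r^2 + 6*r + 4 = 7*r^2 + 56*r - 63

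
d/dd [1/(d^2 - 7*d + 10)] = (7 - 2*d)/(d^2 - 7*d + 10)^2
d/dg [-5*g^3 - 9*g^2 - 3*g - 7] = -15*g^2 - 18*g - 3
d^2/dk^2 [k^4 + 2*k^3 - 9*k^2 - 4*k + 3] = 12*k^2 + 12*k - 18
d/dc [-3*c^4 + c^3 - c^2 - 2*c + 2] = -12*c^3 + 3*c^2 - 2*c - 2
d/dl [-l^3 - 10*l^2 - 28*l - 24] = -3*l^2 - 20*l - 28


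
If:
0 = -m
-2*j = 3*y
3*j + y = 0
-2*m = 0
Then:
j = 0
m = 0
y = 0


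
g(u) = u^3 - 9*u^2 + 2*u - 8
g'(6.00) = 2.00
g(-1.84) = -48.38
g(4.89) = -96.50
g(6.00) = -104.00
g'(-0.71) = 16.29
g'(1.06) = -13.71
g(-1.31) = -28.31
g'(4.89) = -14.28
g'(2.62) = -24.57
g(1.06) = -14.80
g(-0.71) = -14.31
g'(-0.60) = 13.88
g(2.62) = -46.55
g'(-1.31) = 30.73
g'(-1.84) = 45.28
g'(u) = 3*u^2 - 18*u + 2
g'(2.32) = -23.61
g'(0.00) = 2.00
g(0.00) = -8.00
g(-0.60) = -12.66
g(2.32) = -39.31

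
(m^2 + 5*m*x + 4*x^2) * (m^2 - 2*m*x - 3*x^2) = m^4 + 3*m^3*x - 9*m^2*x^2 - 23*m*x^3 - 12*x^4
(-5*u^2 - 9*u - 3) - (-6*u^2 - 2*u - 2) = u^2 - 7*u - 1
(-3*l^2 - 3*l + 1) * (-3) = 9*l^2 + 9*l - 3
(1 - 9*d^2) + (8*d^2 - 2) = -d^2 - 1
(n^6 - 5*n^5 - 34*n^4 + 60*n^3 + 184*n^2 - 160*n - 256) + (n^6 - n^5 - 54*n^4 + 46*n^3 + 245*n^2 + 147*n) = 2*n^6 - 6*n^5 - 88*n^4 + 106*n^3 + 429*n^2 - 13*n - 256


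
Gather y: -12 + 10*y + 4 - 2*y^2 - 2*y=-2*y^2 + 8*y - 8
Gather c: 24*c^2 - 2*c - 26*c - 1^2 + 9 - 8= 24*c^2 - 28*c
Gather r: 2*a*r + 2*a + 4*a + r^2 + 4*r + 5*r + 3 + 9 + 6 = 6*a + r^2 + r*(2*a + 9) + 18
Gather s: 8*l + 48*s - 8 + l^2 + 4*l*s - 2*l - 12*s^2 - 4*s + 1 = l^2 + 6*l - 12*s^2 + s*(4*l + 44) - 7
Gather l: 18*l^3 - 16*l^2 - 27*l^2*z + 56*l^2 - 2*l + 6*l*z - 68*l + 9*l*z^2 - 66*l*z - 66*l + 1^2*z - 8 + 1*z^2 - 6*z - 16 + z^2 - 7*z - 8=18*l^3 + l^2*(40 - 27*z) + l*(9*z^2 - 60*z - 136) + 2*z^2 - 12*z - 32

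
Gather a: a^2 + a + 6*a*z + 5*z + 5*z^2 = a^2 + a*(6*z + 1) + 5*z^2 + 5*z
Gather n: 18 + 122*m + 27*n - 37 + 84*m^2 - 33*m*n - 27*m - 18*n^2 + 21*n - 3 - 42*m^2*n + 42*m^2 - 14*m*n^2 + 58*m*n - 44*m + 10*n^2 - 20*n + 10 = 126*m^2 + 51*m + n^2*(-14*m - 8) + n*(-42*m^2 + 25*m + 28) - 12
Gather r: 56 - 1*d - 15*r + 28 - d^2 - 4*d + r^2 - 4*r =-d^2 - 5*d + r^2 - 19*r + 84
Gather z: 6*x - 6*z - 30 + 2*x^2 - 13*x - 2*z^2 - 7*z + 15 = 2*x^2 - 7*x - 2*z^2 - 13*z - 15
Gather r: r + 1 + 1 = r + 2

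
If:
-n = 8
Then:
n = -8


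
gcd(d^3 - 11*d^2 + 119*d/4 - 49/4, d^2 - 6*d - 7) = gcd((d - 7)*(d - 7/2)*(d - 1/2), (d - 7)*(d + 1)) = d - 7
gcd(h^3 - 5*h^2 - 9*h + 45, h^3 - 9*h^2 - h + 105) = h^2 - 2*h - 15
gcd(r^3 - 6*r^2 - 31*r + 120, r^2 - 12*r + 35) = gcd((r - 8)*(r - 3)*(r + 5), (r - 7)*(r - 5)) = 1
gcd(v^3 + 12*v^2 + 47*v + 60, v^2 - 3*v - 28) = v + 4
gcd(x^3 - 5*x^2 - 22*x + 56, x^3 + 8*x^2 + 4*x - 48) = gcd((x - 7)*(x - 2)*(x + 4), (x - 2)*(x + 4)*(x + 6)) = x^2 + 2*x - 8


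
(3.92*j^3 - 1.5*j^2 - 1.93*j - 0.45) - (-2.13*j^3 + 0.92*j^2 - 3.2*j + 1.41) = 6.05*j^3 - 2.42*j^2 + 1.27*j - 1.86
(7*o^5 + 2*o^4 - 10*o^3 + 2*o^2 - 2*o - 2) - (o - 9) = 7*o^5 + 2*o^4 - 10*o^3 + 2*o^2 - 3*o + 7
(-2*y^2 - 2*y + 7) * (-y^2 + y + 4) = 2*y^4 - 17*y^2 - y + 28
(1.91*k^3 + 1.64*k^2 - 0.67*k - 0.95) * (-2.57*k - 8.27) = -4.9087*k^4 - 20.0105*k^3 - 11.8409*k^2 + 7.9824*k + 7.8565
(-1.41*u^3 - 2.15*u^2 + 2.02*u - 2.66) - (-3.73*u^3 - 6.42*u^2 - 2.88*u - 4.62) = 2.32*u^3 + 4.27*u^2 + 4.9*u + 1.96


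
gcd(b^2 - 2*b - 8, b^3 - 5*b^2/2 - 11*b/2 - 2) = b - 4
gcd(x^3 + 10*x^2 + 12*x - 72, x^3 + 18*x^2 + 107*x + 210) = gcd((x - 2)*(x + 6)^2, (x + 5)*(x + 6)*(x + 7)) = x + 6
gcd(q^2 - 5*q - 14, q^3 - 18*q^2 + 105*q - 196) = q - 7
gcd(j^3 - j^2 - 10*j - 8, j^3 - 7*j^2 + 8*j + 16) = j^2 - 3*j - 4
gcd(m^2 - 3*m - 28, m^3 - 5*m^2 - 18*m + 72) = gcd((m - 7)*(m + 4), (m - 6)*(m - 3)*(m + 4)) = m + 4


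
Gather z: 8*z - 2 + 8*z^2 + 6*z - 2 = 8*z^2 + 14*z - 4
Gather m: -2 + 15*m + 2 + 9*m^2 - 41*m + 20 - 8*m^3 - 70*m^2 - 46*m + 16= -8*m^3 - 61*m^2 - 72*m + 36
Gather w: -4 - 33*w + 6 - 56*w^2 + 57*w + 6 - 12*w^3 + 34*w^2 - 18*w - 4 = -12*w^3 - 22*w^2 + 6*w + 4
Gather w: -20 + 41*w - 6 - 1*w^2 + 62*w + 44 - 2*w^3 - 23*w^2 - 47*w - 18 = -2*w^3 - 24*w^2 + 56*w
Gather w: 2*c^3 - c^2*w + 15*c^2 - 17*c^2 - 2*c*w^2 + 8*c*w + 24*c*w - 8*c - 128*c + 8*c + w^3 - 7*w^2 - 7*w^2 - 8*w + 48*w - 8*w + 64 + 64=2*c^3 - 2*c^2 - 128*c + w^3 + w^2*(-2*c - 14) + w*(-c^2 + 32*c + 32) + 128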